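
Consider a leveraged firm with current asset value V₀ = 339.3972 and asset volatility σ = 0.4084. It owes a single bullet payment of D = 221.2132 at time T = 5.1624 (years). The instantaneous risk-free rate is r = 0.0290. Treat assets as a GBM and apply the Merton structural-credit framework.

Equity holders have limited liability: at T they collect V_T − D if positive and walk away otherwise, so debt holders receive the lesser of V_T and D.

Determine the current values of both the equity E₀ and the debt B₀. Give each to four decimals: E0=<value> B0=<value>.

E0=185.1208 B0=154.2764

d₁ = [ln(V₀/D) + (r + σ²/2)T] / (σ√T)
   = [ln(339.3972/221.2132) + (0.0290 + 0.5·0.4084²)·5.1624] / (0.4084·√5.1624)
   = [0.428044 + 0.580229] / 0.927922 = 1.086593
d₂ = d₁ − σ√T = 1.086593 − 0.927922 = 0.158671
N(d₁) = 0.861392,  N(d₂) = 0.563036,  e^(−rT) = 0.860958
E₀ = V₀·N(d₁) − D·e^(−rT)·N(d₂)
   = 339.3972·0.861392 − 221.2132·0.860958·0.563036 = 185.120762
B₀ = V₀ − E₀ = 339.3972 − 185.120762 = 154.276438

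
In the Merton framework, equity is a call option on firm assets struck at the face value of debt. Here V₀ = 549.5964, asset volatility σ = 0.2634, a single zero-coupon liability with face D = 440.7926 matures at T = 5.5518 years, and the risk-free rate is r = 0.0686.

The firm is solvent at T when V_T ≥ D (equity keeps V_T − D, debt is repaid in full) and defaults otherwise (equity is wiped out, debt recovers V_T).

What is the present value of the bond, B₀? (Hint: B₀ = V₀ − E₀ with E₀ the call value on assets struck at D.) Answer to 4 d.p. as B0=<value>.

d₁ = [ln(V₀/D) + (r + σ²/2)T] / (σ√T)
   = [ln(549.5964/440.7926) + (0.0686 + 0.5·0.2634²)·5.5518] / (0.2634·√5.5518)
   = [0.220610 + 0.573444] / 0.620630 = 1.279432
d₂ = d₁ − σ√T = 1.279432 − 0.620630 = 0.658802
N(d₁) = 0.899628,  N(d₂) = 0.744989,  e^(−rT) = 0.683278
E₀ = V₀·N(d₁) − D·e^(−rT)·N(d₂)
   = 549.5964·0.899628 − 440.7926·0.683278·0.744989 = 270.053489
B₀ = V₀ − E₀ = 549.5964 − 270.053489 = 279.542911

B0=279.5429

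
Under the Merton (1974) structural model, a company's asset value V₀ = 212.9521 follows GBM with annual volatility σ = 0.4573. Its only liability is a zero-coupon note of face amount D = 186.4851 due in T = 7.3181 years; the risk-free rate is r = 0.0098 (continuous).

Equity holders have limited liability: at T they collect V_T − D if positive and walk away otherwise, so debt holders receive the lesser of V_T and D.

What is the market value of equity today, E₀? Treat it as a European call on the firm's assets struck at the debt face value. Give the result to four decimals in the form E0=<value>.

E0=110.3883

d₁ = [ln(V₀/D) + (r + σ²/2)T] / (σ√T)
   = [ln(212.9521/186.4851) + (0.0098 + 0.5·0.4573²)·7.3181] / (0.4573·√7.3181)
   = [0.132716 + 0.836910] / 1.237087 = 0.783797
d₂ = d₁ − σ√T = 0.783797 − 1.237087 = -0.453290
N(d₁) = 0.783421,  N(d₂) = 0.325170,  e^(−rT) = 0.930794
E₀ = V₀·N(d₁) − D·e^(−rT)·N(d₂)
   = 212.9521·0.783421 − 186.4851·0.930794·0.325170 = 110.388297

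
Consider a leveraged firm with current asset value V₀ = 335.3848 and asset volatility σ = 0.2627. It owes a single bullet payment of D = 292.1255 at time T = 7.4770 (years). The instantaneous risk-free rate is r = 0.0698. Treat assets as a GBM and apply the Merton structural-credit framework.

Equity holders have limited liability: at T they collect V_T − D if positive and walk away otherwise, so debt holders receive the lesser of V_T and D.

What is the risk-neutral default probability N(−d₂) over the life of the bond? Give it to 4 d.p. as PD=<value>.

d₁ = [ln(V₀/D) + (r + σ²/2)T] / (σ√T)
   = [ln(335.3848/292.1255) + (0.0698 + 0.5·0.2627²)·7.4770] / (0.2627·√7.4770)
   = [0.138095 + 0.779893] / 0.718330 = 1.277949
d₂ = d₁ − σ√T = 1.277949 − 0.718330 = 0.559619
risk-neutral PD = N(−d₂) = N(-0.559619) = 0.287870

PD=0.2879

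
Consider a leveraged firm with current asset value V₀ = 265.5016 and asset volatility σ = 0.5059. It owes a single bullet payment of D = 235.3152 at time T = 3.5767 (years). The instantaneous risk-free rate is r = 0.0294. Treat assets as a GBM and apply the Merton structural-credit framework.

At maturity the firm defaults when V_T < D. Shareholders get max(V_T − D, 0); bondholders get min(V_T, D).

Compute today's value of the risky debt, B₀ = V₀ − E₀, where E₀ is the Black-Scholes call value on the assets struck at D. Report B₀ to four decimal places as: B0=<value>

B0=148.6847

d₁ = [ln(V₀/D) + (r + σ²/2)T] / (σ√T)
   = [ln(265.5016/235.3152) + (0.0294 + 0.5·0.5059²)·3.5767] / (0.5059·√3.5767)
   = [0.120695 + 0.562856] / 0.956766 = 0.714439
d₂ = d₁ − σ√T = 0.714439 − 0.956766 = -0.242328
N(d₁) = 0.762522,  N(d₂) = 0.404263,  e^(−rT) = 0.900185
E₀ = V₀·N(d₁) − D·e^(−rT)·N(d₂)
   = 265.5016·0.762522 − 235.3152·0.900185·0.404263 = 116.816890
B₀ = V₀ − E₀ = 265.5016 − 116.816890 = 148.684710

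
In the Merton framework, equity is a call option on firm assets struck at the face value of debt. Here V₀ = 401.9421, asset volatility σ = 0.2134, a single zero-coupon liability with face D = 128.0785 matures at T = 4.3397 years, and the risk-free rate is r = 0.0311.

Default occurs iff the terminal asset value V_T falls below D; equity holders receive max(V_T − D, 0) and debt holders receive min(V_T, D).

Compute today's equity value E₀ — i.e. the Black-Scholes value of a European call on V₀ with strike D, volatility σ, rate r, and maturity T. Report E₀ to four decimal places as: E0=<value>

d₁ = [ln(V₀/D) + (r + σ²/2)T] / (σ√T)
   = [ln(401.9421/128.0785) + (0.0311 + 0.5·0.2134²)·4.3397] / (0.2134·√4.3397)
   = [1.143665 + 0.233779] / 0.444554 = 3.098486
d₂ = d₁ − σ√T = 3.098486 − 0.444554 = 2.653932
N(d₁) = 0.999027,  N(d₂) = 0.996022,  e^(−rT) = 0.873747
E₀ = V₀·N(d₁) − D·e^(−rT)·N(d₂)
   = 401.9421·0.999027 − 128.0785·0.873747·0.996022 = 290.088179

E0=290.0882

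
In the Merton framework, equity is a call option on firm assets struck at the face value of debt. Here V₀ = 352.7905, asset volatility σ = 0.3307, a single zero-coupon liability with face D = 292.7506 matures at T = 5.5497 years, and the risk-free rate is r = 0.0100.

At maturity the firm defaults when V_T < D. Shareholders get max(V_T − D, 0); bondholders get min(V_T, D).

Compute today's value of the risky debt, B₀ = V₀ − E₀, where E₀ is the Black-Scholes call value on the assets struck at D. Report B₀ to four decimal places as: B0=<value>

d₁ = [ln(V₀/D) + (r + σ²/2)T] / (σ√T)
   = [ln(352.7905/292.7506) + (0.0100 + 0.5·0.3307²)·5.5497] / (0.3307·√5.5497)
   = [0.186553 + 0.358962] / 0.779056 = 0.700225
d₂ = d₁ − σ√T = 0.700225 − 0.779056 = -0.078831
N(d₁) = 0.758107,  N(d₂) = 0.468583,  e^(−rT) = 0.946015
E₀ = V₀·N(d₁) − D·e^(−rT)·N(d₂)
   = 352.7905·0.758107 − 292.7506·0.946015·0.468583 = 137.680331
B₀ = V₀ − E₀ = 352.7905 − 137.680331 = 215.110169

B0=215.1102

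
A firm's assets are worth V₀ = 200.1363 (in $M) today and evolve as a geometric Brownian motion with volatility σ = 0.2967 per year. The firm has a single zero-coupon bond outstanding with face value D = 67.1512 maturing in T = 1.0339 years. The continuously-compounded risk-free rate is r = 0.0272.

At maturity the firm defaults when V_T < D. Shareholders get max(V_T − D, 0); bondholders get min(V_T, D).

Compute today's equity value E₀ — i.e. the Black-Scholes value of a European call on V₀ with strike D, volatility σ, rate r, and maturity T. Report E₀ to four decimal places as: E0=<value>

d₁ = [ln(V₀/D) + (r + σ²/2)T] / (σ√T)
   = [ln(200.1363/67.1512) + (0.0272 + 0.5·0.2967²)·1.0339] / (0.2967·√1.0339)
   = [1.092052 + 0.073630] / 0.301687 = 3.863875
d₂ = d₁ − σ√T = 3.863875 − 0.301687 = 3.562188
N(d₁) = 0.999944,  N(d₂) = 0.999816,  e^(−rT) = 0.972270
E₀ = V₀·N(d₁) − D·e^(−rT)·N(d₂)
   = 200.1363·0.999944 − 67.1512·0.972270·0.999816 = 134.848063

E0=134.8481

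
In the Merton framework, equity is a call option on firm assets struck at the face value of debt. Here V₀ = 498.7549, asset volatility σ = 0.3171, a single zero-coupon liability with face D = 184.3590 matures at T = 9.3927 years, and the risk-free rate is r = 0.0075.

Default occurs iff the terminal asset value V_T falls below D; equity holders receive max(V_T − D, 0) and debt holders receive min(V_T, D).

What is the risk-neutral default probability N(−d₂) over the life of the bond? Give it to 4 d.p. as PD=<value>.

d₁ = [ln(V₀/D) + (r + σ²/2)T] / (σ√T)
   = [ln(498.7549/184.3590) + (0.0075 + 0.5·0.3171²)·9.3927] / (0.3171·√9.3927)
   = [0.995230 + 0.542675] / 0.971833 = 1.582479
d₂ = d₁ − σ√T = 1.582479 − 0.971833 = 0.610646
risk-neutral PD = N(−d₂) = N(-0.610646) = 0.270717

PD=0.2707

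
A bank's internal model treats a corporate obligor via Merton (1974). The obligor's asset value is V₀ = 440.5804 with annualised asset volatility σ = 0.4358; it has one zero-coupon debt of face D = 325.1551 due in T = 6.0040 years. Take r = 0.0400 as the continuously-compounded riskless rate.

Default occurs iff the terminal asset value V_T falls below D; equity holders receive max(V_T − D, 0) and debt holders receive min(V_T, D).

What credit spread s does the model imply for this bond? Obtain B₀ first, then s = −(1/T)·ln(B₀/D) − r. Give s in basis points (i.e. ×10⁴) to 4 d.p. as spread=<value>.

d₁ = [ln(V₀/D) + (r + σ²/2)T] / (σ√T)
   = [ln(440.5804/325.1551) + (0.0400 + 0.5·0.4358²)·6.0040] / (0.4358·√6.0040)
   = [0.303791 + 0.810305] / 1.067843 = 1.043313
d₂ = d₁ − σ√T = 1.043313 − 1.067843 = -0.024530
N(d₁) = 0.851598,  N(d₂) = 0.490215,  e^(−rT) = 0.786502
E₀ = V₀·N(d₁) − D·e^(−rT)·N(d₂)
   = 440.5804·0.851598 − 325.1551·0.786502·0.490215 = 249.832388
B₀ = V₀ − E₀ = 440.5804 − 249.832388 = 190.748012
spread = −(1/T)·ln(B₀/D) − r = −(1/6.0040)·ln(190.748012/325.1551) − 0.0400 = 0.04883229
in basis points: 0.04883229 × 10⁴ = 488.3229 bp

spread=488.3229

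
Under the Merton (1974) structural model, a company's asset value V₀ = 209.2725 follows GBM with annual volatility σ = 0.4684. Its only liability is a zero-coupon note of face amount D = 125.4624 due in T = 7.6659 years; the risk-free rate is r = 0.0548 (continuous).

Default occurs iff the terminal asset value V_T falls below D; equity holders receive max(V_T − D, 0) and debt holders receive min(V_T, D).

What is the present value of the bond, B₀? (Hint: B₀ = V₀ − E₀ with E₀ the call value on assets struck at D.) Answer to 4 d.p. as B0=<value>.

d₁ = [ln(V₀/D) + (r + σ²/2)T] / (σ√T)
   = [ln(209.2725/125.4624) + (0.0548 + 0.5·0.4684²)·7.6659] / (0.4684·√7.6659)
   = [0.511631 + 1.261035] / 1.296876 = 1.366874
d₂ = d₁ − σ√T = 1.366874 − 1.296876 = 0.069998
N(d₁) = 0.914168,  N(d₂) = 0.527902,  e^(−rT) = 0.656987
E₀ = V₀·N(d₁) − D·e^(−rT)·N(d₂)
   = 209.2725·0.914168 − 125.4624·0.656987·0.527902 = 147.796655
B₀ = V₀ − E₀ = 209.2725 − 147.796655 = 61.475845

B0=61.4758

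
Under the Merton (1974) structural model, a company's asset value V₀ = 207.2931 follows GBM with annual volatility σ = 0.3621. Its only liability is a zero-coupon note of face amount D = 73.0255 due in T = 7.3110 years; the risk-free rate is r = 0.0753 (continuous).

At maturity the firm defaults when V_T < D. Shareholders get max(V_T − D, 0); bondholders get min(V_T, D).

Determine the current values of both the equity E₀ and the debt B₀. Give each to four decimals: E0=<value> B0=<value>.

E0=167.0042 B0=40.2889

d₁ = [ln(V₀/D) + (r + σ²/2)T] / (σ√T)
   = [ln(207.2931/73.0255) + (0.0753 + 0.5·0.3621²)·7.3110] / (0.3621·√7.3110)
   = [1.043325 + 1.029814] / 0.979077 = 2.117442
d₂ = d₁ − σ√T = 2.117442 − 0.979077 = 1.138365
N(d₁) = 0.982889,  N(d₂) = 0.872516,  e^(−rT) = 0.576651
E₀ = V₀·N(d₁) − D·e^(−rT)·N(d₂)
   = 207.2931·0.982889 − 73.0255·0.576651·0.872516 = 167.004237
B₀ = V₀ − E₀ = 207.2931 − 167.004237 = 40.288863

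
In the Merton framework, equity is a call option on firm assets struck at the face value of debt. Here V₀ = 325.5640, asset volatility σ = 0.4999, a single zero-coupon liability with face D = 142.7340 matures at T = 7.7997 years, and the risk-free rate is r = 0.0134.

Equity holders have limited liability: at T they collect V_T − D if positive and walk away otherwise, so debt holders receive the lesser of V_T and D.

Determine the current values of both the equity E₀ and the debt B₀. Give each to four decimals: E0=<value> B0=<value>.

d₁ = [ln(V₀/D) + (r + σ²/2)T] / (σ√T)
   = [ln(325.5640/142.7340) + (0.0134 + 0.5·0.4999²)·7.7997] / (0.4999·√7.7997)
   = [0.824576 + 1.079089] / 1.396118 = 1.363542
d₂ = d₁ − σ√T = 1.363542 − 1.396118 = -0.032576
N(d₁) = 0.913644,  N(d₂) = 0.487006,  e^(−rT) = 0.900760
E₀ = V₀·N(d₁) − D·e^(−rT)·N(d₂)
   = 325.5640·0.913644 − 142.7340·0.900760·0.487006 = 234.835642
B₀ = V₀ − E₀ = 325.5640 − 234.835642 = 90.728358

E0=234.8356 B0=90.7284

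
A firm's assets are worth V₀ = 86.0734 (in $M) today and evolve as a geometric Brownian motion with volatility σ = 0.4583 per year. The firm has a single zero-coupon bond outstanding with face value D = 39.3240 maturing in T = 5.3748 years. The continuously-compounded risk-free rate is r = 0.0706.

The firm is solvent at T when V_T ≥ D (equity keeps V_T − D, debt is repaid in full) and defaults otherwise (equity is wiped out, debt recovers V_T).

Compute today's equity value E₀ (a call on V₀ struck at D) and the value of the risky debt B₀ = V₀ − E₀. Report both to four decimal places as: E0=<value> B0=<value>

E0=62.4032 B0=23.6702

d₁ = [ln(V₀/D) + (r + σ²/2)T] / (σ√T)
   = [ln(86.0734/39.3240) + (0.0706 + 0.5·0.4583²)·5.3748] / (0.4583·√5.3748)
   = [0.783365 + 0.943919] / 1.062505 = 1.625672
d₂ = d₁ − σ√T = 1.625672 − 1.062505 = 0.563167
N(d₁) = 0.947990,  N(d₂) = 0.713339,  e^(−rT) = 0.684230
E₀ = V₀·N(d₁) − D·e^(−rT)·N(d₂)
   = 86.0734·0.947990 − 39.3240·0.684230·0.713339 = 62.403160
B₀ = V₀ − E₀ = 86.0734 − 62.403160 = 23.670240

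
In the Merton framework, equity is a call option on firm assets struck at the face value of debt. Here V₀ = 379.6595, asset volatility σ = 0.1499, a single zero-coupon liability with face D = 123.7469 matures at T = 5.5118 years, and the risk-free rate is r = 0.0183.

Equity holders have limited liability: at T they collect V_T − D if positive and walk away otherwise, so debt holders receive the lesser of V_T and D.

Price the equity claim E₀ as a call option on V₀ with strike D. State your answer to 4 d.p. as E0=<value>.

d₁ = [ln(V₀/D) + (r + σ²/2)T] / (σ√T)
   = [ln(379.6595/123.7469) + (0.0183 + 0.5·0.1499²)·5.5118] / (0.1499·√5.5118)
   = [1.121036 + 0.162791] / 0.351924 = 3.648029
d₂ = d₁ − σ√T = 3.648029 − 0.351924 = 3.296106
N(d₁) = 0.999868,  N(d₂) = 0.999510,  e^(−rT) = 0.904054
E₀ = V₀·N(d₁) − D·e^(−rT)·N(d₂)
   = 379.6595·0.999868 − 123.7469·0.904054·0.999510 = 267.790266

E0=267.7903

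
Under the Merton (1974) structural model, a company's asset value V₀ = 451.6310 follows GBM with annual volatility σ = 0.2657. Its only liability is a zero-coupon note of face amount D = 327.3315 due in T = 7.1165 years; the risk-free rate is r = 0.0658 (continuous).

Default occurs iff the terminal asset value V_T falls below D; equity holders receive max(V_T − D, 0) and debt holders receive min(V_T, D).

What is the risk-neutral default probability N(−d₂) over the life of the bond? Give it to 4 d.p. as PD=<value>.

d₁ = [ln(V₀/D) + (r + σ²/2)T] / (σ√T)
   = [ln(451.6310/327.3315) + (0.0658 + 0.5·0.2657²)·7.1165] / (0.2657·√7.1165)
   = [0.321892 + 0.719466] / 0.708802 = 1.469181
d₂ = d₁ − σ√T = 1.469181 − 0.708802 = 0.760379
risk-neutral PD = N(−d₂) = N(-0.760379) = 0.223514

PD=0.2235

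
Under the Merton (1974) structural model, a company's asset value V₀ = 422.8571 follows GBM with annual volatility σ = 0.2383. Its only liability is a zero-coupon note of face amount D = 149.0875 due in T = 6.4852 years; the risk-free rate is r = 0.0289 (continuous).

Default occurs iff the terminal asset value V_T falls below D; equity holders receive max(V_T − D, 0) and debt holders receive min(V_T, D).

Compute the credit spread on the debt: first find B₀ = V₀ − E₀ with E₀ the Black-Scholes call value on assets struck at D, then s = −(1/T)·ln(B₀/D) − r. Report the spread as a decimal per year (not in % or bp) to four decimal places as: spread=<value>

d₁ = [ln(V₀/D) + (r + σ²/2)T] / (σ√T)
   = [ln(422.8571/149.0875) + (0.0289 + 0.5·0.2383²)·6.4852] / (0.2383·√6.4852)
   = [1.042501 + 0.371559] / 0.606856 = 2.330141
d₂ = d₁ − σ√T = 2.330141 − 0.606856 = 1.723285
N(d₁) = 0.990101,  N(d₂) = 0.957581,  e^(−rT) = 0.829094
E₀ = V₀·N(d₁) − D·e^(−rT)·N(d₂)
   = 422.8571·0.990101 − 149.0875·0.829094·0.957581 = 300.306850
B₀ = V₀ − E₀ = 422.8571 − 300.306850 = 122.550250
spread = −(1/T)·ln(B₀/D) − r = −(1/6.4852)·ln(122.550250/149.0875) − 0.0289 = 0.00132455

spread=0.0013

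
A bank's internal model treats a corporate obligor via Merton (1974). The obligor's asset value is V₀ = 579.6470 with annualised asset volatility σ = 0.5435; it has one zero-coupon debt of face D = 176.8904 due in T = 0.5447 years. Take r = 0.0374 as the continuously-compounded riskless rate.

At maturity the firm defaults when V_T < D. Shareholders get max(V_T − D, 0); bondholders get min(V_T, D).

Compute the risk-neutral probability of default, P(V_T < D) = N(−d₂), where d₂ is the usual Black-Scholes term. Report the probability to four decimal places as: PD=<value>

d₁ = [ln(V₀/D) + (r + σ²/2)T] / (σ√T)
   = [ln(579.6470/176.8904) + (0.0374 + 0.5·0.5435²)·0.5447] / (0.5435·√0.5447)
   = [1.186889 + 0.100822] / 0.401124 = 3.210259
d₂ = d₁ − σ√T = 3.210259 − 0.401124 = 2.809136
risk-neutral PD = N(−d₂) = N(-2.809136) = 0.002484

PD=0.0025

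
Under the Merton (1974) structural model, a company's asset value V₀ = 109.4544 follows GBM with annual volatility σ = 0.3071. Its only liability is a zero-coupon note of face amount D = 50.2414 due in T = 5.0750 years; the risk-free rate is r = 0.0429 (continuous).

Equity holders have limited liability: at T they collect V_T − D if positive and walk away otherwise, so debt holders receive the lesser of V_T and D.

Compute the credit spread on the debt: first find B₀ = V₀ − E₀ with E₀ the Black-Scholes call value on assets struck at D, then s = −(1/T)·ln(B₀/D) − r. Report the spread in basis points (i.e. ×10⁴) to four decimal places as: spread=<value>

spread=73.4540

d₁ = [ln(V₀/D) + (r + σ²/2)T] / (σ√T)
   = [ln(109.4544/50.2414) + (0.0429 + 0.5·0.3071²)·5.0750] / (0.3071·√5.0750)
   = [0.778669 + 0.457030] / 0.691828 = 1.786137
d₂ = d₁ − σ√T = 1.786137 − 0.691828 = 1.094310
N(d₁) = 0.962961,  N(d₂) = 0.863090,  e^(−rT) = 0.804353
E₀ = V₀·N(d₁) − D·e^(−rT)·N(d₂)
   = 109.4544·0.962961 − 50.2414·0.804353·0.863090 = 70.521331
B₀ = V₀ − E₀ = 109.4544 − 70.521331 = 38.933069
spread = −(1/T)·ln(B₀/D) − r = −(1/5.0750)·ln(38.933069/50.2414) − 0.0429 = 0.00734540
in basis points: 0.00734540 × 10⁴ = 73.4540 bp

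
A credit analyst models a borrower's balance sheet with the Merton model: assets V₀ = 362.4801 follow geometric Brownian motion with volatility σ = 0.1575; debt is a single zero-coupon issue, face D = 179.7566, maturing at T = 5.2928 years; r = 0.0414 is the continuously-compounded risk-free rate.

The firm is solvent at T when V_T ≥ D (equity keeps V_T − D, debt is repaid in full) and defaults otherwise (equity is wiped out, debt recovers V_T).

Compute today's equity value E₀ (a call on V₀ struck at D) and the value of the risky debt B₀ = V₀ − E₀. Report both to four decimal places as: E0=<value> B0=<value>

E0=218.2398 B0=144.2403

d₁ = [ln(V₀/D) + (r + σ²/2)T] / (σ√T)
   = [ln(362.4801/179.7566) + (0.0414 + 0.5·0.1575²)·5.2928] / (0.1575·√5.2928)
   = [0.701366 + 0.284769] / 0.362346 = 2.721530
d₂ = d₁ − σ√T = 2.721530 − 0.362346 = 2.359184
N(d₁) = 0.996751,  N(d₂) = 0.990842,  e^(−rT) = 0.803224
E₀ = V₀·N(d₁) − D·e^(−rT)·N(d₂)
   = 362.4801·0.996751 − 179.7566·0.803224·0.990842 = 218.239833
B₀ = V₀ − E₀ = 362.4801 − 218.239833 = 144.240267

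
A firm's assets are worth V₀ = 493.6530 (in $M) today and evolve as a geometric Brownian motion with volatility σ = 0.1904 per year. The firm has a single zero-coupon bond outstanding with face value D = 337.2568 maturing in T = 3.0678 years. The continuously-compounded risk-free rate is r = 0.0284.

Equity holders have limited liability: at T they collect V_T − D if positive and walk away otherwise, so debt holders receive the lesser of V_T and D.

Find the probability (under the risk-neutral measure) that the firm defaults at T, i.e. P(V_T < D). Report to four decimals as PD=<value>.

PD=0.1081

d₁ = [ln(V₀/D) + (r + σ²/2)T] / (σ√T)
   = [ln(493.6530/337.2568) + (0.0284 + 0.5·0.1904²)·3.0678] / (0.1904·√3.0678)
   = [0.380988 + 0.142733] / 0.333488 = 1.570433
d₂ = d₁ − σ√T = 1.570433 − 0.333488 = 1.236945
risk-neutral PD = N(−d₂) = N(-1.236945) = 0.108054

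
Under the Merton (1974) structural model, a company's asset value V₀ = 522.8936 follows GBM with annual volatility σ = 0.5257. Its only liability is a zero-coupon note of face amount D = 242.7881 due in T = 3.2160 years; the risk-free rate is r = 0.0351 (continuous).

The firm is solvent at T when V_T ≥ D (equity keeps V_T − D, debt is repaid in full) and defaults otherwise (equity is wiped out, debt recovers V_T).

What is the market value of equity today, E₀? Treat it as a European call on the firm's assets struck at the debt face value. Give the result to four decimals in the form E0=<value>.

d₁ = [ln(V₀/D) + (r + σ²/2)T] / (σ√T)
   = [ln(522.8936/242.7881) + (0.0351 + 0.5·0.5257²)·3.2160] / (0.5257·√3.2160)
   = [0.767189 + 0.557269] / 0.942749 = 1.404890
d₂ = d₁ − σ√T = 1.404890 − 0.942749 = 0.462141
N(d₁) = 0.919973,  N(d₂) = 0.678010,  e^(−rT) = 0.893256
E₀ = V₀·N(d₁) − D·e^(−rT)·N(d₂)
   = 522.8936·0.919973 − 242.7881·0.893256·0.678010 = 334.006601

E0=334.0066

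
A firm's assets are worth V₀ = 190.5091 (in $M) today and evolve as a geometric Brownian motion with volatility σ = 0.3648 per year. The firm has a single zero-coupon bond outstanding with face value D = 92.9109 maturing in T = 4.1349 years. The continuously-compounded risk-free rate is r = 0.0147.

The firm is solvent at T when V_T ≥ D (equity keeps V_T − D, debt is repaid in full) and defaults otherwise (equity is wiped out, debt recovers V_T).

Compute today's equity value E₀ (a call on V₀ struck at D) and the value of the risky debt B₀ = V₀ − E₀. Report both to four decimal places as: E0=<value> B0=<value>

d₁ = [ln(V₀/D) + (r + σ²/2)T] / (σ√T)
   = [ln(190.5091/92.9109) + (0.0147 + 0.5·0.3648²)·4.1349] / (0.3648·√4.1349)
   = [0.718059 + 0.335917] / 0.741801 = 1.420835
d₂ = d₁ − σ√T = 1.420835 − 0.741801 = 0.679034
N(d₁) = 0.922318,  N(d₂) = 0.751442,  e^(−rT) = 0.941027
E₀ = V₀·N(d₁) − D·e^(−rT)·N(d₂)
   = 190.5091·0.922318 − 92.9109·0.941027·0.751442 = 110.010059
B₀ = V₀ − E₀ = 190.5091 − 110.010059 = 80.499041

E0=110.0101 B0=80.4990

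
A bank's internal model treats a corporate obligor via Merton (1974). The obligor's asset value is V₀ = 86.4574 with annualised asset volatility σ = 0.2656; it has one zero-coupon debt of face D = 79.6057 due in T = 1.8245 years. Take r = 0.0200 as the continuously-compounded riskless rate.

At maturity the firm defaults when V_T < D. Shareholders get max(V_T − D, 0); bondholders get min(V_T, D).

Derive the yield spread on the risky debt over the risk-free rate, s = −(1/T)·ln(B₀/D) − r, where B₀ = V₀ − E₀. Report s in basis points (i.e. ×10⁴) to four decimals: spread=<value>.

d₁ = [ln(V₀/D) + (r + σ²/2)T] / (σ√T)
   = [ln(86.4574/79.6057) + (0.0200 + 0.5·0.2656²)·1.8245] / (0.2656·√1.8245)
   = [0.082566 + 0.100843] / 0.358757 = 0.511236
d₂ = d₁ − σ√T = 0.511236 − 0.358757 = 0.152479
N(d₁) = 0.695407,  N(d₂) = 0.560595,  e^(−rT) = 0.964168
E₀ = V₀·N(d₁) − D·e^(−rT)·N(d₂)
   = 86.4574·0.695407 − 79.6057·0.964168·0.560595 = 17.095560
B₀ = V₀ − E₀ = 86.4574 − 17.095560 = 69.361840
spread = −(1/T)·ln(B₀/D) − r = −(1/1.8245)·ln(69.361840/79.6057) − 0.0200 = 0.05549950
in basis points: 0.05549950 × 10⁴ = 554.9950 bp

spread=554.9950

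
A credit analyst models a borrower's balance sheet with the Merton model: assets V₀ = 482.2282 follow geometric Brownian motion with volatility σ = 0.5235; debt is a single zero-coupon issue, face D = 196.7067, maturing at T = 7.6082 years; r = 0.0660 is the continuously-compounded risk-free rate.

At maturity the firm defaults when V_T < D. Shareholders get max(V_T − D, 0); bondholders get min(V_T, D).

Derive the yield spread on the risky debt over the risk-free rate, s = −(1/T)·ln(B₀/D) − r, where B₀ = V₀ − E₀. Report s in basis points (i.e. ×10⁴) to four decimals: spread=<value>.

d₁ = [ln(V₀/D) + (r + σ²/2)T] / (σ√T)
   = [ln(482.2282/196.7067) + (0.0660 + 0.5·0.5235²)·7.6082] / (0.5235·√7.6082)
   = [0.896704 + 1.544663] / 1.443968 = 1.690735
d₂ = d₁ − σ√T = 1.690735 − 1.443968 = 0.246766
N(d₁) = 0.954556,  N(d₂) = 0.597455,  e^(−rT) = 0.605233
E₀ = V₀·N(d₁) − D·e^(−rT)·N(d₂)
   = 482.2282·0.954556 − 196.7067·0.605233·0.597455 = 389.184804
B₀ = V₀ − E₀ = 482.2282 − 389.184804 = 93.043396
spread = −(1/T)·ln(B₀/D) − r = −(1/7.6082)·ln(93.043396/196.7067) − 0.0660 = 0.03240012
in basis points: 0.03240012 × 10⁴ = 324.0012 bp

spread=324.0012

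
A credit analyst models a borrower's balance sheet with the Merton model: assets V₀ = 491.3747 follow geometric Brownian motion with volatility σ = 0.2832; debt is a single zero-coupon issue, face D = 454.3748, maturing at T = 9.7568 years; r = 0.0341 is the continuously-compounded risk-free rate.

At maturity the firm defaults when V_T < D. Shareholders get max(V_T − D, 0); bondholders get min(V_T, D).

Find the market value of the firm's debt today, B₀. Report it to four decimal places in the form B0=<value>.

d₁ = [ln(V₀/D) + (r + σ²/2)T] / (σ√T)
   = [ln(491.3747/454.3748) + (0.0341 + 0.5·0.2832²)·9.7568] / (0.2832·√9.7568)
   = [0.078285 + 0.723965] / 0.884600 = 0.906907
d₂ = d₁ − σ√T = 0.906907 − 0.884600 = 0.022307
N(d₁) = 0.817772,  N(d₂) = 0.508898,  e^(−rT) = 0.716980
E₀ = V₀·N(d₁) − D·e^(−rT)·N(d₂)
   = 491.3747·0.817772 − 454.3748·0.716980·0.508898 = 236.044661
B₀ = V₀ − E₀ = 491.3747 − 236.044661 = 255.330039

B0=255.3300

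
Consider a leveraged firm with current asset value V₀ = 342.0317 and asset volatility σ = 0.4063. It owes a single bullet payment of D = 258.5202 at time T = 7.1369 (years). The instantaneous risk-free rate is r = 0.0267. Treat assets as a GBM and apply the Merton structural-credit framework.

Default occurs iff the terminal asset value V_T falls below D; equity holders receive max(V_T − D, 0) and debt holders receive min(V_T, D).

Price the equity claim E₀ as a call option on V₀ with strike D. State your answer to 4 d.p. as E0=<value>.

E0=188.2323

d₁ = [ln(V₀/D) + (r + σ²/2)T] / (σ√T)
   = [ln(342.0317/258.5202) + (0.0267 + 0.5·0.4063²)·7.1369] / (0.4063·√7.1369)
   = [0.279930 + 0.779634] / 1.085430 = 0.976170
d₂ = d₁ − σ√T = 0.976170 − 1.085430 = -0.109260
N(d₁) = 0.835510,  N(d₂) = 0.456498,  e^(−rT) = 0.826500
E₀ = V₀·N(d₁) − D·e^(−rT)·N(d₂)
   = 342.0317·0.835510 − 258.5202·0.826500·0.456498 = 188.232251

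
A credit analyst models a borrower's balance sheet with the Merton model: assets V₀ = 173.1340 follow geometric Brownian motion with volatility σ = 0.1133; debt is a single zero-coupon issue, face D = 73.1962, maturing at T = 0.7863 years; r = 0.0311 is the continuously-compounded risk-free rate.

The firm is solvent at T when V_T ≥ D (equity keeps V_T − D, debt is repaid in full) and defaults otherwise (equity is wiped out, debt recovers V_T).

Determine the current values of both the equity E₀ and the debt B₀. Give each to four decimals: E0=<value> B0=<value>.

E0=101.7060 B0=71.4280

d₁ = [ln(V₀/D) + (r + σ²/2)T] / (σ√T)
   = [ln(173.1340/73.1962) + (0.0311 + 0.5·0.1133²)·0.7863] / (0.1133·√0.7863)
   = [0.860922 + 0.029501] / 0.100467 = 8.862829
d₂ = d₁ − σ√T = 8.862829 − 0.100467 = 8.762362
N(d₁) = 1.000000,  N(d₂) = 1.000000,  e^(−rT) = 0.975843
E₀ = V₀·N(d₁) − D·e^(−rT)·N(d₂)
   = 173.1340·1.000000 − 73.1962·0.975843·1.000000 = 101.706027
B₀ = V₀ − E₀ = 173.1340 − 101.706027 = 71.427973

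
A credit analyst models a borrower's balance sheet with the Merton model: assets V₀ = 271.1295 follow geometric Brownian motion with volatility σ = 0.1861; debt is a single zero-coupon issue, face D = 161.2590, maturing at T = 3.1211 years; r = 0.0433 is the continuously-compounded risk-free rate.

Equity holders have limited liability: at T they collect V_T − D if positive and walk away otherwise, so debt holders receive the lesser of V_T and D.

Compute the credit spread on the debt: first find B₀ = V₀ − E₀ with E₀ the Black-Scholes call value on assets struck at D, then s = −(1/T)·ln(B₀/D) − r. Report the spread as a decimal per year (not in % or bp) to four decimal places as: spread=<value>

spread=0.0013

d₁ = [ln(V₀/D) + (r + σ²/2)T] / (σ√T)
   = [ln(271.1295/161.2590) + (0.0433 + 0.5·0.1861²)·3.1211] / (0.1861·√3.1211)
   = [0.519585 + 0.189190] / 0.328776 = 2.155799
d₂ = d₁ − σ√T = 2.155799 − 0.328776 = 1.827023
N(d₁) = 0.984450,  N(d₂) = 0.966152,  e^(−rT) = 0.873590
E₀ = V₀·N(d₁) − D·e^(−rT)·N(d₂)
   = 271.1295·0.984450 − 161.2590·0.873590·0.966152 = 130.807540
B₀ = V₀ − E₀ = 271.1295 − 130.807540 = 140.321960
spread = −(1/T)·ln(B₀/D) − r = −(1/3.1211)·ln(140.321960/161.2590) − 0.0433 = 0.00125874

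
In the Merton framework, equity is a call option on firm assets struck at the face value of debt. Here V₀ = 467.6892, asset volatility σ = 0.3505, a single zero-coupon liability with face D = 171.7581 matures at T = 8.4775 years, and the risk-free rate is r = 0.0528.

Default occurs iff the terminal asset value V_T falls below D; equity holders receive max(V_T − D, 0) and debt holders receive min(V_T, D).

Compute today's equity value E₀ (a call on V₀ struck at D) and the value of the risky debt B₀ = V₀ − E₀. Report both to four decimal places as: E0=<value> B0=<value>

d₁ = [ln(V₀/D) + (r + σ²/2)T] / (σ√T)
   = [ln(467.6892/171.7581) + (0.0528 + 0.5·0.3505²)·8.4775] / (0.3505·√8.4775)
   = [1.001717 + 0.968343] / 1.020521 = 1.930446
d₂ = d₁ − σ√T = 1.930446 − 1.020521 = 0.909925
N(d₁) = 0.973224,  N(d₂) = 0.818569,  e^(−rT) = 0.639153
E₀ = V₀·N(d₁) − D·e^(−rT)·N(d₂)
   = 467.6892·0.973224 − 171.7581·0.639153·0.818569 = 365.304239
B₀ = V₀ − E₀ = 467.6892 − 365.304239 = 102.384961

E0=365.3042 B0=102.3850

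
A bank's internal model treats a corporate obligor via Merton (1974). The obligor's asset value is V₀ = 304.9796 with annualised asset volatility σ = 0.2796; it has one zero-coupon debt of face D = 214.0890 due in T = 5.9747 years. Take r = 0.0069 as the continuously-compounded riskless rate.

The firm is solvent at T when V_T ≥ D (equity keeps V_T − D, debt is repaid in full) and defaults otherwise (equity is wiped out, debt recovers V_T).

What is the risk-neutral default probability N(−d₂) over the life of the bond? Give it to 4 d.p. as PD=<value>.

PD=0.4066

d₁ = [ln(V₀/D) + (r + σ²/2)T] / (σ√T)
   = [ln(304.9796/214.0890) + (0.0069 + 0.5·0.2796²)·5.9747] / (0.2796·√5.9747)
   = [0.353853 + 0.274765] / 0.683432 = 0.919796
d₂ = d₁ − σ√T = 0.919796 − 0.683432 = 0.236364
risk-neutral PD = N(−d₂) = N(-0.236364) = 0.406575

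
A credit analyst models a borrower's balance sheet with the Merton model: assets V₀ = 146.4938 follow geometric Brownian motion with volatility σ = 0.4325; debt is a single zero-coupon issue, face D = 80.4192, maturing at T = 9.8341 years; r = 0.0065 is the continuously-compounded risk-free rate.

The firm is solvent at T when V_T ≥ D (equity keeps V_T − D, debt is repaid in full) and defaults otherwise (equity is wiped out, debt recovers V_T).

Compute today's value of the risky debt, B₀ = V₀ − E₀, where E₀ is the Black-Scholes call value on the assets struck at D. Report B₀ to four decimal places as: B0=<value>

B0=49.8710

d₁ = [ln(V₀/D) + (r + σ²/2)T] / (σ√T)
   = [ln(146.4938/80.4192) + (0.0065 + 0.5·0.4325²)·9.8341] / (0.4325·√9.8341)
   = [0.599730 + 0.983687] / 1.356293 = 1.167459
d₂ = d₁ − σ√T = 1.167459 − 1.356293 = -0.188833
N(d₁) = 0.878488,  N(d₂) = 0.425112,  e^(−rT) = 0.938078
E₀ = V₀·N(d₁) − D·e^(−rT)·N(d₂)
   = 146.4938·0.878488 − 80.4192·0.938078·0.425112 = 96.622753
B₀ = V₀ − E₀ = 146.4938 − 96.622753 = 49.871047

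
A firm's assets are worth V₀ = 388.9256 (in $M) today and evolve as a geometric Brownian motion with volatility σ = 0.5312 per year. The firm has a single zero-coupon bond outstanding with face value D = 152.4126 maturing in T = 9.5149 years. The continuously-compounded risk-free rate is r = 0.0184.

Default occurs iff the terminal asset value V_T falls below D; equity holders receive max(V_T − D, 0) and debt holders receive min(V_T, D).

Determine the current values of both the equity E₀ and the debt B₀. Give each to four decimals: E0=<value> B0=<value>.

d₁ = [ln(V₀/D) + (r + σ²/2)T] / (σ√T)
   = [ln(388.9256/152.4126) + (0.0184 + 0.5·0.5312²)·9.5149] / (0.5312·√9.5149)
   = [0.936797 + 1.517500] / 1.638552 = 1.497845
d₂ = d₁ − σ√T = 1.497845 − 1.638552 = -0.140707
N(d₁) = 0.932913,  N(d₂) = 0.444051,  e^(−rT) = 0.839395
E₀ = V₀·N(d₁) − D·e^(−rT)·N(d₂)
   = 388.9256·0.932913 − 152.4126·0.839395·0.444051 = 306.024497
B₀ = V₀ − E₀ = 388.9256 − 306.024497 = 82.901103

E0=306.0245 B0=82.9011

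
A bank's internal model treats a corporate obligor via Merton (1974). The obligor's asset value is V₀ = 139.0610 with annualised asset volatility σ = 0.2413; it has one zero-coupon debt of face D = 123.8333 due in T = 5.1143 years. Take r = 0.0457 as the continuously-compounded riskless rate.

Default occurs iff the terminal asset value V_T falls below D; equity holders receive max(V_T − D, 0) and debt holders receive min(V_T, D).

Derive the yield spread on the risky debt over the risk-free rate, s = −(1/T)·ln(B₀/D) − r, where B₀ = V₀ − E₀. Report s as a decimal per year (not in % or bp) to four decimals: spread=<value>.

spread=0.0207

d₁ = [ln(V₀/D) + (r + σ²/2)T] / (σ√T)
   = [ln(139.0610/123.8333) + (0.0457 + 0.5·0.2413²)·5.1143] / (0.2413·√5.1143)
   = [0.115976 + 0.382615] / 0.545696 = 0.913681
d₂ = d₁ − σ√T = 0.913681 − 0.545696 = 0.367986
N(d₁) = 0.819558,  N(d₂) = 0.643558,  e^(−rT) = 0.791581
E₀ = V₀·N(d₁) − D·e^(−rT)·N(d₂)
   = 139.0610·0.819558 − 123.8333·0.791581·0.643558 = 50.884368
B₀ = V₀ − E₀ = 139.0610 − 50.884368 = 88.176632
spread = −(1/T)·ln(B₀/D) − r = −(1/5.1143)·ln(88.176632/123.8333) − 0.0457 = 0.02070094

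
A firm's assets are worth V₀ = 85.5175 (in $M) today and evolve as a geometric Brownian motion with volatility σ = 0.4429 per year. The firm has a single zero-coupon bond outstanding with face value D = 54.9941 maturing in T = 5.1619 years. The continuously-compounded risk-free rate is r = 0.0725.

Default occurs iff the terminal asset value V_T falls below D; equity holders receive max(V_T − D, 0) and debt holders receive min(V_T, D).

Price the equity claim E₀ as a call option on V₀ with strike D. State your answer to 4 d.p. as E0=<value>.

d₁ = [ln(V₀/D) + (r + σ²/2)T] / (σ√T)
   = [ln(85.5175/54.9941) + (0.0725 + 0.5·0.4429²)·5.1619] / (0.4429·√5.1619)
   = [0.441495 + 0.880518] / 1.006261 = 1.313788
d₂ = d₁ − σ√T = 1.313788 − 1.006261 = 0.307527
N(d₁) = 0.905541,  N(d₂) = 0.620779,  e^(−rT) = 0.687813
E₀ = V₀·N(d₁) − D·e^(−rT)·N(d₂)
   = 85.5175·0.905541 − 54.9941·0.687813·0.620779 = 53.958235

E0=53.9582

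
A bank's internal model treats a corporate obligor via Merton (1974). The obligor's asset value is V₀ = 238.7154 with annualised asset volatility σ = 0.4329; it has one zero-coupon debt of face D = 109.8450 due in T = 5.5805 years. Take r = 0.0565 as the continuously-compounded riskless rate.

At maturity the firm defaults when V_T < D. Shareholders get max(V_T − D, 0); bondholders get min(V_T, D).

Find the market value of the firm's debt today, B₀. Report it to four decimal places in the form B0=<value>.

B0=70.6276

d₁ = [ln(V₀/D) + (r + σ²/2)T] / (σ√T)
   = [ln(238.7154/109.8450) + (0.0565 + 0.5·0.4329²)·5.5805] / (0.4329·√5.5805)
   = [0.776202 + 0.838198] / 1.022643 = 1.578654
d₂ = d₁ − σ√T = 1.578654 − 1.022643 = 0.556011
N(d₁) = 0.942792,  N(d₂) = 0.710898,  e^(−rT) = 0.729571
E₀ = V₀·N(d₁) − D·e^(−rT)·N(d₂)
   = 238.7154·0.942792 − 109.8450·0.729571·0.710898 = 168.087825
B₀ = V₀ − E₀ = 238.7154 − 168.087825 = 70.627575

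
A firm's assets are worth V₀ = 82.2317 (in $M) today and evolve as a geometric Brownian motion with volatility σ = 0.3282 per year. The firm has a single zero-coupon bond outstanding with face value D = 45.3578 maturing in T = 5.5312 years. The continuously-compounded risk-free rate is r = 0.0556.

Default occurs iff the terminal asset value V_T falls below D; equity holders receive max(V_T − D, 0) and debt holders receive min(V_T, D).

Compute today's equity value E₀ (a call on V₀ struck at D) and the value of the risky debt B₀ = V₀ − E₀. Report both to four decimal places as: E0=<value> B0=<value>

E0=51.1798 B0=31.0519

d₁ = [ln(V₀/D) + (r + σ²/2)T] / (σ√T)
   = [ln(82.2317/45.3578) + (0.0556 + 0.5·0.3282²)·5.5312] / (0.3282·√5.5312)
   = [0.594959 + 0.605432] / 0.771877 = 1.555157
d₂ = d₁ − σ√T = 1.555157 − 0.771877 = 0.783280
N(d₁) = 0.940046,  N(d₂) = 0.783269,  e^(−rT) = 0.735257
E₀ = V₀·N(d₁) − D·e^(−rT)·N(d₂)
   = 82.2317·0.940046 − 45.3578·0.735257·0.783269 = 51.179816
B₀ = V₀ − E₀ = 82.2317 − 51.179816 = 31.051884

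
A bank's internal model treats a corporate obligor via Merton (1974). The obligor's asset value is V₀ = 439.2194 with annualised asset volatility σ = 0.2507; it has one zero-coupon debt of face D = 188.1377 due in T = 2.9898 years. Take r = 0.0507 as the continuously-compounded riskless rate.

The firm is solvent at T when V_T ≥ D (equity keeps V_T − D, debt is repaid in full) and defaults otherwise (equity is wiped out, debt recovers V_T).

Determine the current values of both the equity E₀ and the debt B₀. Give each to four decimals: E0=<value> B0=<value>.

d₁ = [ln(V₀/D) + (r + σ²/2)T] / (σ√T)
   = [ln(439.2194/188.1377) + (0.0507 + 0.5·0.2507²)·2.9898] / (0.2507·√2.9898)
   = [0.847825 + 0.245538] / 0.433486 = 2.522255
d₂ = d₁ − σ√T = 2.522255 − 0.433486 = 2.088768
N(d₁) = 0.994170,  N(d₂) = 0.981636,  e^(−rT) = 0.859347
E₀ = V₀·N(d₁) − D·e^(−rT)·N(d₂)
   = 439.2194·0.994170 − 188.1377·0.859347·0.981636 = 277.952185
B₀ = V₀ − E₀ = 439.2194 − 277.952185 = 161.267215

E0=277.9522 B0=161.2672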